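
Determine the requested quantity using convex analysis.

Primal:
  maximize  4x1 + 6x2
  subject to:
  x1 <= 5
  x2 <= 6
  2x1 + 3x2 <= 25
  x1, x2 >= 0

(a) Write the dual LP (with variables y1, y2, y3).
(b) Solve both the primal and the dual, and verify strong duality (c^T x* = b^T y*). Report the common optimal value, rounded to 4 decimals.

The standard primal-dual pair for 'max c^T x s.t. A x <= b, x >= 0' is:
  Dual:  min b^T y  s.t.  A^T y >= c,  y >= 0.

So the dual LP is:
  minimize  5y1 + 6y2 + 25y3
  subject to:
    y1 + 2y3 >= 4
    y2 + 3y3 >= 6
    y1, y2, y3 >= 0

Solving the primal: x* = (3.5, 6).
  primal value c^T x* = 50.
Solving the dual: y* = (0, 0, 2).
  dual value b^T y* = 50.
Strong duality: c^T x* = b^T y*. Confirmed.

50


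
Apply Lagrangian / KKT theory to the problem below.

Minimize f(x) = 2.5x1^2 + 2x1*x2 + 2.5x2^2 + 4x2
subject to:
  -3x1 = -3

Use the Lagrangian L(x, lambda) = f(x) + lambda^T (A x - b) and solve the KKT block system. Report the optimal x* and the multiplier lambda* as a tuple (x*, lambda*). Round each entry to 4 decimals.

Form the Lagrangian:
  L(x, lambda) = (1/2) x^T Q x + c^T x + lambda^T (A x - b)
Stationarity (grad_x L = 0): Q x + c + A^T lambda = 0.
Primal feasibility: A x = b.

This gives the KKT block system:
  [ Q   A^T ] [ x     ]   [-c ]
  [ A    0  ] [ lambda ] = [ b ]

Solving the linear system:
  x*      = (1, -1.2)
  lambda* = (0.8667)
  f(x*)   = -1.1

x* = (1, -1.2), lambda* = (0.8667)


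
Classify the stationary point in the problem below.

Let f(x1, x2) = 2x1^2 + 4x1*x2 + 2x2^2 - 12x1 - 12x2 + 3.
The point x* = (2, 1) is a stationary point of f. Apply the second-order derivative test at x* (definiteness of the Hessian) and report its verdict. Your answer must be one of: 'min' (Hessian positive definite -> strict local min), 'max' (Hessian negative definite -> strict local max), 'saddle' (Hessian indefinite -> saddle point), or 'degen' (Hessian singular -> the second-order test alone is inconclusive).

Compute the Hessian H = grad^2 f:
  H = [[4, 4], [4, 4]]
Verify stationarity: grad f(x*) = H x* + g = (0, 0).
Eigenvalues of H: 0, 8.
H has a zero eigenvalue (singular; positive semidefinite but not definite), so H is neither positive definite, negative definite, nor indefinite. The second-order test alone is inconclusive -> degen.
(Indeed, f is constant along the null direction of H through x*, so x* is not a strict local extremum.)

degen


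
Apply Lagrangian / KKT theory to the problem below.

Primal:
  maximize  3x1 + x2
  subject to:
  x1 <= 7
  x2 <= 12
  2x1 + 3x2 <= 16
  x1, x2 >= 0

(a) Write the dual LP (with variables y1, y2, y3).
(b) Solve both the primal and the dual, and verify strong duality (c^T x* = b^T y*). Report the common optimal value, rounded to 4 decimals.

The standard primal-dual pair for 'max c^T x s.t. A x <= b, x >= 0' is:
  Dual:  min b^T y  s.t.  A^T y >= c,  y >= 0.

So the dual LP is:
  minimize  7y1 + 12y2 + 16y3
  subject to:
    y1 + 2y3 >= 3
    y2 + 3y3 >= 1
    y1, y2, y3 >= 0

Solving the primal: x* = (7, 0.6667).
  primal value c^T x* = 21.6667.
Solving the dual: y* = (2.3333, 0, 0.3333).
  dual value b^T y* = 21.6667.
Strong duality: c^T x* = b^T y*. Confirmed.

21.6667


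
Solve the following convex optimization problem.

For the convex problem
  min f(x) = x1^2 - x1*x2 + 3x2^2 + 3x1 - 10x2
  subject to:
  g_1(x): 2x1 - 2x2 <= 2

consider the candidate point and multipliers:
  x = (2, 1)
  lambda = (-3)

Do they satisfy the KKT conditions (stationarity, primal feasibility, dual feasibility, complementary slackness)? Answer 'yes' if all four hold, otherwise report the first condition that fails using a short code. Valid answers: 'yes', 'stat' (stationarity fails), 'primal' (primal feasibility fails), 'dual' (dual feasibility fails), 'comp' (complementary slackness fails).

Gradient of f: grad f(x) = Q x + c = (6, -6)
Constraint values g_i(x) = a_i^T x - b_i:
  g_1((2, 1)) = 0
Stationarity residual: grad f(x) + sum_i lambda_i a_i = (0, 0)
  -> stationarity OK
Primal feasibility (all g_i <= 0): OK
Dual feasibility (all lambda_i >= 0): FAILS
Complementary slackness (lambda_i * g_i(x) = 0 for all i): OK

Verdict: the first failing condition is dual_feasibility -> dual.

dual


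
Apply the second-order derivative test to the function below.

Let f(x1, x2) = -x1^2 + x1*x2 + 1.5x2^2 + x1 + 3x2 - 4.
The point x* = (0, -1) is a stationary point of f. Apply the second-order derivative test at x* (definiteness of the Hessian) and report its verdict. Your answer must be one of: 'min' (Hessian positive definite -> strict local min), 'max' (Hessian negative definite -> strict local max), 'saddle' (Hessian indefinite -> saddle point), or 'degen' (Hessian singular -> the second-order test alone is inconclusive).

Compute the Hessian H = grad^2 f:
  H = [[-2, 1], [1, 3]]
Verify stationarity: grad f(x*) = H x* + g = (0, 0).
Eigenvalues of H: -2.1926, 3.1926.
Eigenvalues have mixed signs, so H is indefinite -> x* is a saddle point.

saddle


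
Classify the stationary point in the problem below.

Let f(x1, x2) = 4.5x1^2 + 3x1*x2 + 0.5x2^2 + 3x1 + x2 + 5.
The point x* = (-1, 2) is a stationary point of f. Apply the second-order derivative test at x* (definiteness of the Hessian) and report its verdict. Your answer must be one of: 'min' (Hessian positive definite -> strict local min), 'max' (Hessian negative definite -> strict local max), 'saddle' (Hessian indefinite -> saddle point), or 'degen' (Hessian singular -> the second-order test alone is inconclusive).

Compute the Hessian H = grad^2 f:
  H = [[9, 3], [3, 1]]
Verify stationarity: grad f(x*) = H x* + g = (0, 0).
Eigenvalues of H: 0, 10.
H has a zero eigenvalue (singular; positive semidefinite but not definite), so H is neither positive definite, negative definite, nor indefinite. The second-order test alone is inconclusive -> degen.
(Indeed, f is constant along the null direction of H through x*, so x* is not a strict local extremum.)

degen


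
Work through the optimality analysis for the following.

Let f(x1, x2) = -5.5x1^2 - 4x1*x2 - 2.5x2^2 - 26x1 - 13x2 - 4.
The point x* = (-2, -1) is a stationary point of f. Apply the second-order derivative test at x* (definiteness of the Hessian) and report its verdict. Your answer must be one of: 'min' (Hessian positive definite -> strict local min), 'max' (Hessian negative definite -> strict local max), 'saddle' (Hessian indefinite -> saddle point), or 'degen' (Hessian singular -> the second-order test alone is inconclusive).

Compute the Hessian H = grad^2 f:
  H = [[-11, -4], [-4, -5]]
Verify stationarity: grad f(x*) = H x* + g = (0, 0).
Eigenvalues of H: -13, -3.
Both eigenvalues < 0, so H is negative definite -> x* is a strict local max.

max


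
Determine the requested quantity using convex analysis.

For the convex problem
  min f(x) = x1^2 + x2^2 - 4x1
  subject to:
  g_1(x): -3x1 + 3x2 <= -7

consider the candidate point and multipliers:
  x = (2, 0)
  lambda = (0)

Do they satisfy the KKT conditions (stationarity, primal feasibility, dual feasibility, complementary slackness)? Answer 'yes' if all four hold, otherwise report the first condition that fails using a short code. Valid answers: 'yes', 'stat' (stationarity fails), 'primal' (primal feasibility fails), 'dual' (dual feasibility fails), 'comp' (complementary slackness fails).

Gradient of f: grad f(x) = Q x + c = (0, 0)
Constraint values g_i(x) = a_i^T x - b_i:
  g_1((2, 0)) = 1
Stationarity residual: grad f(x) + sum_i lambda_i a_i = (0, 0)
  -> stationarity OK
Primal feasibility (all g_i <= 0): FAILS
Dual feasibility (all lambda_i >= 0): OK
Complementary slackness (lambda_i * g_i(x) = 0 for all i): OK

Verdict: the first failing condition is primal_feasibility -> primal.

primal


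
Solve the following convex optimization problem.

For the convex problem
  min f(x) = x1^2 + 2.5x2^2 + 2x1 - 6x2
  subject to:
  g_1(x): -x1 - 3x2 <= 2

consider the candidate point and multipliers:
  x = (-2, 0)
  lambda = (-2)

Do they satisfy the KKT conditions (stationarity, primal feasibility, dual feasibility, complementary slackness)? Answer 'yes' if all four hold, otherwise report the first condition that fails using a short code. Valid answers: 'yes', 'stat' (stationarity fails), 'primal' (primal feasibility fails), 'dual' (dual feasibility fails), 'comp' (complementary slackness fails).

Gradient of f: grad f(x) = Q x + c = (-2, -6)
Constraint values g_i(x) = a_i^T x - b_i:
  g_1((-2, 0)) = 0
Stationarity residual: grad f(x) + sum_i lambda_i a_i = (0, 0)
  -> stationarity OK
Primal feasibility (all g_i <= 0): OK
Dual feasibility (all lambda_i >= 0): FAILS
Complementary slackness (lambda_i * g_i(x) = 0 for all i): OK

Verdict: the first failing condition is dual_feasibility -> dual.

dual


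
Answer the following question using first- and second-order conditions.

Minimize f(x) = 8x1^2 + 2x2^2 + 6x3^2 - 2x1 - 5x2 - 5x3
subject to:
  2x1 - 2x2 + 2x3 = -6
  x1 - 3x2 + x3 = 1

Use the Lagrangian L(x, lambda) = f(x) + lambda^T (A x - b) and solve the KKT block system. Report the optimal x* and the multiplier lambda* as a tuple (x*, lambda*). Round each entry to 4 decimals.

Form the Lagrangian:
  L(x, lambda) = (1/2) x^T Q x + c^T x + lambda^T (A x - b)
Stationarity (grad_x L = 0): Q x + c + A^T lambda = 0.
Primal feasibility: A x = b.

This gives the KKT block system:
  [ Q   A^T ] [ x     ]   [-c ]
  [ A    0  ] [ lambda ] = [ b ]

Solving the linear system:
  x*      = (-2.25, -2, -2.75)
  lambda* = (31.75, -25.5)
  f(x*)   = 122.125

x* = (-2.25, -2, -2.75), lambda* = (31.75, -25.5)


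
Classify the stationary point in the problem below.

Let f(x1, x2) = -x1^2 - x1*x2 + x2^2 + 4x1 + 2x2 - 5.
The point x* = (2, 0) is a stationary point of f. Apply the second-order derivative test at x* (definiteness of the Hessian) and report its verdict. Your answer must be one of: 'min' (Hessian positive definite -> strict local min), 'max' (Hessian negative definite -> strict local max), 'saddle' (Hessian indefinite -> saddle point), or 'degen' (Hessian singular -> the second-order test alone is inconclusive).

Compute the Hessian H = grad^2 f:
  H = [[-2, -1], [-1, 2]]
Verify stationarity: grad f(x*) = H x* + g = (0, 0).
Eigenvalues of H: -2.2361, 2.2361.
Eigenvalues have mixed signs, so H is indefinite -> x* is a saddle point.

saddle


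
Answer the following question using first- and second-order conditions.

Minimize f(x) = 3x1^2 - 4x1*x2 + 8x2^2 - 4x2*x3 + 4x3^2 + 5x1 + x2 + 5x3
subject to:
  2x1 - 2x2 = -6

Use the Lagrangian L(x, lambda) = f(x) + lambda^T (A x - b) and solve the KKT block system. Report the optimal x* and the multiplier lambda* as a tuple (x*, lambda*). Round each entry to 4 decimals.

Form the Lagrangian:
  L(x, lambda) = (1/2) x^T Q x + c^T x + lambda^T (A x - b)
Stationarity (grad_x L = 0): Q x + c + A^T lambda = 0.
Primal feasibility: A x = b.

This gives the KKT block system:
  [ Q   A^T ] [ x     ]   [-c ]
  [ A    0  ] [ lambda ] = [ b ]

Solving the linear system:
  x*      = (-3.2083, -0.2083, -0.7292)
  lambda* = (6.7083)
  f(x*)   = 10.1771

x* = (-3.2083, -0.2083, -0.7292), lambda* = (6.7083)


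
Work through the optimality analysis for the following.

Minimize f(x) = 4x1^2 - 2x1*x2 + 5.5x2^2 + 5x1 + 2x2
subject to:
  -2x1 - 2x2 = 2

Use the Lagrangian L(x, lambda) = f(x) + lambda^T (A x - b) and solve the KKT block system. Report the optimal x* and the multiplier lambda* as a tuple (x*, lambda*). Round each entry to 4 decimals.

Form the Lagrangian:
  L(x, lambda) = (1/2) x^T Q x + c^T x + lambda^T (A x - b)
Stationarity (grad_x L = 0): Q x + c + A^T lambda = 0.
Primal feasibility: A x = b.

This gives the KKT block system:
  [ Q   A^T ] [ x     ]   [-c ]
  [ A    0  ] [ lambda ] = [ b ]

Solving the linear system:
  x*      = (-0.6957, -0.3043)
  lambda* = (0.0217)
  f(x*)   = -2.0652

x* = (-0.6957, -0.3043), lambda* = (0.0217)


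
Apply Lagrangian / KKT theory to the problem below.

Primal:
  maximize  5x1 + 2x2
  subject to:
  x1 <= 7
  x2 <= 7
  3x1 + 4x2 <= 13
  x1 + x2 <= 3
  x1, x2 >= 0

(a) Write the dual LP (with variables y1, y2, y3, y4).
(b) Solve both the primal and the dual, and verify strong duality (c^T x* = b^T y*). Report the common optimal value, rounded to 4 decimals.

The standard primal-dual pair for 'max c^T x s.t. A x <= b, x >= 0' is:
  Dual:  min b^T y  s.t.  A^T y >= c,  y >= 0.

So the dual LP is:
  minimize  7y1 + 7y2 + 13y3 + 3y4
  subject to:
    y1 + 3y3 + y4 >= 5
    y2 + 4y3 + y4 >= 2
    y1, y2, y3, y4 >= 0

Solving the primal: x* = (3, 0).
  primal value c^T x* = 15.
Solving the dual: y* = (0, 0, 0, 5).
  dual value b^T y* = 15.
Strong duality: c^T x* = b^T y*. Confirmed.

15


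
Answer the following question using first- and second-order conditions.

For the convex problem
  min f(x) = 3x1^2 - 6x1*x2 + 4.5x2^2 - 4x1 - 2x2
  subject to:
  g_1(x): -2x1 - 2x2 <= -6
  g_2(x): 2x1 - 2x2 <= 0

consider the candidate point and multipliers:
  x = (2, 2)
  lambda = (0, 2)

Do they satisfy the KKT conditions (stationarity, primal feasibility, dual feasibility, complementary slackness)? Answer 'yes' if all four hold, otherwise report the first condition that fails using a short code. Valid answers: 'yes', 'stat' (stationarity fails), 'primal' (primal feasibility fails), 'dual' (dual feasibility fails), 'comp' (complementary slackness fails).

Gradient of f: grad f(x) = Q x + c = (-4, 4)
Constraint values g_i(x) = a_i^T x - b_i:
  g_1((2, 2)) = -2
  g_2((2, 2)) = 0
Stationarity residual: grad f(x) + sum_i lambda_i a_i = (0, 0)
  -> stationarity OK
Primal feasibility (all g_i <= 0): OK
Dual feasibility (all lambda_i >= 0): OK
Complementary slackness (lambda_i * g_i(x) = 0 for all i): OK

Verdict: yes, KKT holds.

yes


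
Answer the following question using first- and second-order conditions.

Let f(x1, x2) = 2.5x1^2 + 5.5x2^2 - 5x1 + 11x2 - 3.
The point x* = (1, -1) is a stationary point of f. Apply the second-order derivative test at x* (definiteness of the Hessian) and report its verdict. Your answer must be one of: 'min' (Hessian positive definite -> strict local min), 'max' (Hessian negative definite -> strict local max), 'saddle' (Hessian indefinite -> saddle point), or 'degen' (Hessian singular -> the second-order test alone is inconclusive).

Compute the Hessian H = grad^2 f:
  H = [[5, 0], [0, 11]]
Verify stationarity: grad f(x*) = H x* + g = (0, 0).
Eigenvalues of H: 5, 11.
Both eigenvalues > 0, so H is positive definite -> x* is a strict local min.

min


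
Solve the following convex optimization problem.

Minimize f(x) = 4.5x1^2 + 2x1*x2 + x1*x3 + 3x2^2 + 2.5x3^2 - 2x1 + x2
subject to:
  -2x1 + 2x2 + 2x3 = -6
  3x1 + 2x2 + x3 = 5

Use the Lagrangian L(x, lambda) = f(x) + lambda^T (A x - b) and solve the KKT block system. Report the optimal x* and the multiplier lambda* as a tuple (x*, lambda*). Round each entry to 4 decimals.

Form the Lagrangian:
  L(x, lambda) = (1/2) x^T Q x + c^T x + lambda^T (A x - b)
Stationarity (grad_x L = 0): Q x + c + A^T lambda = 0.
Primal feasibility: A x = b.

This gives the KKT block system:
  [ Q   A^T ] [ x     ]   [-c ]
  [ A    0  ] [ lambda ] = [ b ]

Solving the linear system:
  x*      = (2.0893, -0.3571, -0.5536)
  lambda* = (2.1964, -3.7143)
  f(x*)   = 13.6071

x* = (2.0893, -0.3571, -0.5536), lambda* = (2.1964, -3.7143)


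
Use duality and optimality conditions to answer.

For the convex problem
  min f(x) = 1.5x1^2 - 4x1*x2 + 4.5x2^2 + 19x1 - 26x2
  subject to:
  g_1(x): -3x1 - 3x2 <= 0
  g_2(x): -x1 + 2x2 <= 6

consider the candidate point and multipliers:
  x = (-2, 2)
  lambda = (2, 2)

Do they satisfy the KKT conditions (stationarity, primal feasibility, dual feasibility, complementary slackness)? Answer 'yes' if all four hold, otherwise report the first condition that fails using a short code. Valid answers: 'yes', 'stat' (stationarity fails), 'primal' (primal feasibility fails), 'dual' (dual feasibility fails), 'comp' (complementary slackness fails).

Gradient of f: grad f(x) = Q x + c = (5, 0)
Constraint values g_i(x) = a_i^T x - b_i:
  g_1((-2, 2)) = 0
  g_2((-2, 2)) = 0
Stationarity residual: grad f(x) + sum_i lambda_i a_i = (-3, -2)
  -> stationarity FAILS
Primal feasibility (all g_i <= 0): OK
Dual feasibility (all lambda_i >= 0): OK
Complementary slackness (lambda_i * g_i(x) = 0 for all i): OK

Verdict: the first failing condition is stationarity -> stat.

stat


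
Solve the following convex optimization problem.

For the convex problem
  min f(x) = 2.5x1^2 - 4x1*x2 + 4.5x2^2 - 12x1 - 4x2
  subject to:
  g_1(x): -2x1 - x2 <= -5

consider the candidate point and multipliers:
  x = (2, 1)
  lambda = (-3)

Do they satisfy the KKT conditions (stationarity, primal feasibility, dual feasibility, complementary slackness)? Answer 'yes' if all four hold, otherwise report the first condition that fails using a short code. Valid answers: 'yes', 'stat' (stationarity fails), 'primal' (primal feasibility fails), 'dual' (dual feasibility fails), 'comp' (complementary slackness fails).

Gradient of f: grad f(x) = Q x + c = (-6, -3)
Constraint values g_i(x) = a_i^T x - b_i:
  g_1((2, 1)) = 0
Stationarity residual: grad f(x) + sum_i lambda_i a_i = (0, 0)
  -> stationarity OK
Primal feasibility (all g_i <= 0): OK
Dual feasibility (all lambda_i >= 0): FAILS
Complementary slackness (lambda_i * g_i(x) = 0 for all i): OK

Verdict: the first failing condition is dual_feasibility -> dual.

dual


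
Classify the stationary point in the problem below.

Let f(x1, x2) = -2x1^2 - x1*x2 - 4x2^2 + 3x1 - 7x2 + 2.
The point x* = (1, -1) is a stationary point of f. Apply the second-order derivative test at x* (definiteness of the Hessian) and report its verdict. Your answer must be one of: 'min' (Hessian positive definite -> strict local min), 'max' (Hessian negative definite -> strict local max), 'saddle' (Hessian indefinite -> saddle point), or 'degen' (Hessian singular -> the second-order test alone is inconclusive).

Compute the Hessian H = grad^2 f:
  H = [[-4, -1], [-1, -8]]
Verify stationarity: grad f(x*) = H x* + g = (0, 0).
Eigenvalues of H: -8.2361, -3.7639.
Both eigenvalues < 0, so H is negative definite -> x* is a strict local max.

max


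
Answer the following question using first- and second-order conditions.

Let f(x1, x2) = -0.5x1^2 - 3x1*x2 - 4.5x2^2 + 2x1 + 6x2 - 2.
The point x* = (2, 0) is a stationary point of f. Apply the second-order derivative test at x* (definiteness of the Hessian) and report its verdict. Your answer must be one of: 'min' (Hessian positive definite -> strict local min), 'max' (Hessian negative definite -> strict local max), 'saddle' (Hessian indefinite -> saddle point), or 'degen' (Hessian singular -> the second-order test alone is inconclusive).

Compute the Hessian H = grad^2 f:
  H = [[-1, -3], [-3, -9]]
Verify stationarity: grad f(x*) = H x* + g = (0, 0).
Eigenvalues of H: -10, 0.
H has a zero eigenvalue (singular; negative semidefinite but not definite), so H is neither positive definite, negative definite, nor indefinite. The second-order test alone is inconclusive -> degen.
(Indeed, f is constant along the null direction of H through x*, so x* is not a strict local extremum.)

degen


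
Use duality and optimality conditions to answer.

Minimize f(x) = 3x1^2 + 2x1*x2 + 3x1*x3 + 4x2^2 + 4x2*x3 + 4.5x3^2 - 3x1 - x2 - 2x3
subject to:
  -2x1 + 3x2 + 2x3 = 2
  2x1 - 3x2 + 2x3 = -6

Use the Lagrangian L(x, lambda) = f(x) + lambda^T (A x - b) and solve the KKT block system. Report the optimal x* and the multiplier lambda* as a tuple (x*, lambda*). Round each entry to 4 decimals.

Form the Lagrangian:
  L(x, lambda) = (1/2) x^T Q x + c^T x + lambda^T (A x - b)
Stationarity (grad_x L = 0): Q x + c + A^T lambda = 0.
Primal feasibility: A x = b.

This gives the KKT block system:
  [ Q   A^T ] [ x     ]   [-c ]
  [ A    0  ] [ lambda ] = [ b ]

Solving the linear system:
  x*      = (-0.0364, 1.3091, -1)
  lambda* = (0.5682, 2.3682)
  f(x*)   = 6.9364

x* = (-0.0364, 1.3091, -1), lambda* = (0.5682, 2.3682)


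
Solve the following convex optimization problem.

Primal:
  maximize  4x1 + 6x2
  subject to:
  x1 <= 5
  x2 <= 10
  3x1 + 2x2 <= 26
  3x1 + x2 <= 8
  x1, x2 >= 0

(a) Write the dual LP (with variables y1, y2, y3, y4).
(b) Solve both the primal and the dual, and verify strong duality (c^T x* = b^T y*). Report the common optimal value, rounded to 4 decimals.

The standard primal-dual pair for 'max c^T x s.t. A x <= b, x >= 0' is:
  Dual:  min b^T y  s.t.  A^T y >= c,  y >= 0.

So the dual LP is:
  minimize  5y1 + 10y2 + 26y3 + 8y4
  subject to:
    y1 + 3y3 + 3y4 >= 4
    y2 + 2y3 + y4 >= 6
    y1, y2, y3, y4 >= 0

Solving the primal: x* = (0, 8).
  primal value c^T x* = 48.
Solving the dual: y* = (0, 0, 0, 6).
  dual value b^T y* = 48.
Strong duality: c^T x* = b^T y*. Confirmed.

48


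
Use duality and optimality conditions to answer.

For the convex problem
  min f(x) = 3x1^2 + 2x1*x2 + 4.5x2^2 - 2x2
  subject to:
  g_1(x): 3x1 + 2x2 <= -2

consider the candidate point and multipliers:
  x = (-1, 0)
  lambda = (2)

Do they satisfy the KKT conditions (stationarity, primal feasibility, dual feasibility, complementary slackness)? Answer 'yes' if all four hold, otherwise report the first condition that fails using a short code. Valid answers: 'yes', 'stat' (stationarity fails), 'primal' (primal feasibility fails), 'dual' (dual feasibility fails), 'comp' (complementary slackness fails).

Gradient of f: grad f(x) = Q x + c = (-6, -4)
Constraint values g_i(x) = a_i^T x - b_i:
  g_1((-1, 0)) = -1
Stationarity residual: grad f(x) + sum_i lambda_i a_i = (0, 0)
  -> stationarity OK
Primal feasibility (all g_i <= 0): OK
Dual feasibility (all lambda_i >= 0): OK
Complementary slackness (lambda_i * g_i(x) = 0 for all i): FAILS

Verdict: the first failing condition is complementary_slackness -> comp.

comp


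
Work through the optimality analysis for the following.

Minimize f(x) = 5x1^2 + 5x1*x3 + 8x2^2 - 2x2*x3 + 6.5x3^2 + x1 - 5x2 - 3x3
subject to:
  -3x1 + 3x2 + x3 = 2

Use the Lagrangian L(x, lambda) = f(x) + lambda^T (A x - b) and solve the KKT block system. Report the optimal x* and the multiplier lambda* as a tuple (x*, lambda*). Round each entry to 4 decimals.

Form the Lagrangian:
  L(x, lambda) = (1/2) x^T Q x + c^T x + lambda^T (A x - b)
Stationarity (grad_x L = 0): Q x + c + A^T lambda = 0.
Primal feasibility: A x = b.

This gives the KKT block system:
  [ Q   A^T ] [ x     ]   [-c ]
  [ A    0  ] [ lambda ] = [ b ]

Solving the linear system:
  x*      = (-0.2247, 0.3241, 0.3537)
  lambda* = (0.1739)
  f(x*)   = -1.627

x* = (-0.2247, 0.3241, 0.3537), lambda* = (0.1739)


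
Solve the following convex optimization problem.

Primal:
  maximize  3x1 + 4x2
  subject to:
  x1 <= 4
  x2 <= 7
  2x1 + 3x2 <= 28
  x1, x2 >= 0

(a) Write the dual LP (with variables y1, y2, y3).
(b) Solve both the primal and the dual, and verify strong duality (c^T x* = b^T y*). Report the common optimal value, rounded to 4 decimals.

The standard primal-dual pair for 'max c^T x s.t. A x <= b, x >= 0' is:
  Dual:  min b^T y  s.t.  A^T y >= c,  y >= 0.

So the dual LP is:
  minimize  4y1 + 7y2 + 28y3
  subject to:
    y1 + 2y3 >= 3
    y2 + 3y3 >= 4
    y1, y2, y3 >= 0

Solving the primal: x* = (4, 6.6667).
  primal value c^T x* = 38.6667.
Solving the dual: y* = (0.3333, 0, 1.3333).
  dual value b^T y* = 38.6667.
Strong duality: c^T x* = b^T y*. Confirmed.

38.6667


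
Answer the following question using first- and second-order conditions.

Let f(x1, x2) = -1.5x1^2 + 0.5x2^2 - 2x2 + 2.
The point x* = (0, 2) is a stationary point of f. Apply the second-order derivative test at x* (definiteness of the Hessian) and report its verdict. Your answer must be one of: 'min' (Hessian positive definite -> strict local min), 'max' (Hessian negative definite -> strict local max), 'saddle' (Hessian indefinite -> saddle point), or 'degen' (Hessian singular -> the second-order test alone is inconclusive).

Compute the Hessian H = grad^2 f:
  H = [[-3, 0], [0, 1]]
Verify stationarity: grad f(x*) = H x* + g = (0, 0).
Eigenvalues of H: -3, 1.
Eigenvalues have mixed signs, so H is indefinite -> x* is a saddle point.

saddle


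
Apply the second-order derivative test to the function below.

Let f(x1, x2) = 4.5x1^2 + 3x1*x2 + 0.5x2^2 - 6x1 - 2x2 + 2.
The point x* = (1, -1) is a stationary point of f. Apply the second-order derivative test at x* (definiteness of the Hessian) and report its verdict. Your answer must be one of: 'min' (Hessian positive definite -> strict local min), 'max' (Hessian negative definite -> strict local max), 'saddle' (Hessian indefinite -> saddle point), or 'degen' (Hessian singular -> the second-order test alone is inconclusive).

Compute the Hessian H = grad^2 f:
  H = [[9, 3], [3, 1]]
Verify stationarity: grad f(x*) = H x* + g = (0, 0).
Eigenvalues of H: 0, 10.
H has a zero eigenvalue (singular; positive semidefinite but not definite), so H is neither positive definite, negative definite, nor indefinite. The second-order test alone is inconclusive -> degen.
(Indeed, f is constant along the null direction of H through x*, so x* is not a strict local extremum.)

degen


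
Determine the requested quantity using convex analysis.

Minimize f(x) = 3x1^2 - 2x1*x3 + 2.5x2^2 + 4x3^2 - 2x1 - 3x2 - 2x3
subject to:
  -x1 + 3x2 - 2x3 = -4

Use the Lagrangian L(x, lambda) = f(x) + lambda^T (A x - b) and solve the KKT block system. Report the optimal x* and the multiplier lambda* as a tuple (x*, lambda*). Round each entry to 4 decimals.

Form the Lagrangian:
  L(x, lambda) = (1/2) x^T Q x + c^T x + lambda^T (A x - b)
Stationarity (grad_x L = 0): Q x + c + A^T lambda = 0.
Primal feasibility: A x = b.

This gives the KKT block system:
  [ Q   A^T ] [ x     ]   [-c ]
  [ A    0  ] [ lambda ] = [ b ]

Solving the linear system:
  x*      = (0.9195, -0.4228, 0.906)
  lambda* = (1.7047)
  f(x*)   = 2.2181

x* = (0.9195, -0.4228, 0.906), lambda* = (1.7047)


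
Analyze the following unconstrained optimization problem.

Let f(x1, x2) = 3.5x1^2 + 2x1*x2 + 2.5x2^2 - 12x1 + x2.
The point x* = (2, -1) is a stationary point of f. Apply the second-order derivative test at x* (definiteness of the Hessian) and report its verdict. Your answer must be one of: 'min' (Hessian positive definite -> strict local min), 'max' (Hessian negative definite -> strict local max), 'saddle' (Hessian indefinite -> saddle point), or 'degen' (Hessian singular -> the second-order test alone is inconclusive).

Compute the Hessian H = grad^2 f:
  H = [[7, 2], [2, 5]]
Verify stationarity: grad f(x*) = H x* + g = (0, 0).
Eigenvalues of H: 3.7639, 8.2361.
Both eigenvalues > 0, so H is positive definite -> x* is a strict local min.

min


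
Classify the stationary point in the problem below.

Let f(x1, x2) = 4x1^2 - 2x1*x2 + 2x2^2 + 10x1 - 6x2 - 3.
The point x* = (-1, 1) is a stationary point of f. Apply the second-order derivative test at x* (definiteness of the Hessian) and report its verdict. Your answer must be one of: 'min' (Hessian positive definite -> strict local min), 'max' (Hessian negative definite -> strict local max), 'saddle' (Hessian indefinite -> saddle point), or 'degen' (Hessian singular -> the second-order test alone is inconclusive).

Compute the Hessian H = grad^2 f:
  H = [[8, -2], [-2, 4]]
Verify stationarity: grad f(x*) = H x* + g = (0, 0).
Eigenvalues of H: 3.1716, 8.8284.
Both eigenvalues > 0, so H is positive definite -> x* is a strict local min.

min


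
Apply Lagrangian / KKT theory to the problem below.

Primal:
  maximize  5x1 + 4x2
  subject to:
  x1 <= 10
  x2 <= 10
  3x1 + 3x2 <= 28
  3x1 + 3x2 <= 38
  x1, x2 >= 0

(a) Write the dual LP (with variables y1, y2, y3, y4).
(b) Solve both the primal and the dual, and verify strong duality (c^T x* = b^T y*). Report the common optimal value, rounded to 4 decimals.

The standard primal-dual pair for 'max c^T x s.t. A x <= b, x >= 0' is:
  Dual:  min b^T y  s.t.  A^T y >= c,  y >= 0.

So the dual LP is:
  minimize  10y1 + 10y2 + 28y3 + 38y4
  subject to:
    y1 + 3y3 + 3y4 >= 5
    y2 + 3y3 + 3y4 >= 4
    y1, y2, y3, y4 >= 0

Solving the primal: x* = (9.3333, 0).
  primal value c^T x* = 46.6667.
Solving the dual: y* = (0, 0, 1.6667, 0).
  dual value b^T y* = 46.6667.
Strong duality: c^T x* = b^T y*. Confirmed.

46.6667


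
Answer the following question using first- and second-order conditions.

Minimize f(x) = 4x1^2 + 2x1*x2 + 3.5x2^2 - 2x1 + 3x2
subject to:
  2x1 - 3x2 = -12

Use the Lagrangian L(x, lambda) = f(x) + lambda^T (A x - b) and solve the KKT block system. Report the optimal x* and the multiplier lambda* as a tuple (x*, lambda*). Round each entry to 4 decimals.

Form the Lagrangian:
  L(x, lambda) = (1/2) x^T Q x + c^T x + lambda^T (A x - b)
Stationarity (grad_x L = 0): Q x + c + A^T lambda = 0.
Primal feasibility: A x = b.

This gives the KKT block system:
  [ Q   A^T ] [ x     ]   [-c ]
  [ A    0  ] [ lambda ] = [ b ]

Solving the linear system:
  x*      = (-1.9355, 2.7097)
  lambda* = (6.0323)
  f(x*)   = 42.1935

x* = (-1.9355, 2.7097), lambda* = (6.0323)


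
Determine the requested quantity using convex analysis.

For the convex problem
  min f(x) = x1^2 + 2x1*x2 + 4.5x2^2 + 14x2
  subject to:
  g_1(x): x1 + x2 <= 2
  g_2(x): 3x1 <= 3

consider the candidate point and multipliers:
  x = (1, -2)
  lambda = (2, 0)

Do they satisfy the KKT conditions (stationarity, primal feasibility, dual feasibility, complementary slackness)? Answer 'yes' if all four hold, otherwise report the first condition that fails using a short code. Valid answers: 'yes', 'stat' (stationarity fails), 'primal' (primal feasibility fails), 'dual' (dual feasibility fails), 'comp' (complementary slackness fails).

Gradient of f: grad f(x) = Q x + c = (-2, -2)
Constraint values g_i(x) = a_i^T x - b_i:
  g_1((1, -2)) = -3
  g_2((1, -2)) = 0
Stationarity residual: grad f(x) + sum_i lambda_i a_i = (0, 0)
  -> stationarity OK
Primal feasibility (all g_i <= 0): OK
Dual feasibility (all lambda_i >= 0): OK
Complementary slackness (lambda_i * g_i(x) = 0 for all i): FAILS

Verdict: the first failing condition is complementary_slackness -> comp.

comp


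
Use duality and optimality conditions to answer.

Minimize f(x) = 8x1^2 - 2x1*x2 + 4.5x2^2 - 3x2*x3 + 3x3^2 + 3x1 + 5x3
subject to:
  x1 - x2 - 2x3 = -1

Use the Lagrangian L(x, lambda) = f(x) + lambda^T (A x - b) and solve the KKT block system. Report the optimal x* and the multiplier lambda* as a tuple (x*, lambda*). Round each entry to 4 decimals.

Form the Lagrangian:
  L(x, lambda) = (1/2) x^T Q x + c^T x + lambda^T (A x - b)
Stationarity (grad_x L = 0): Q x + c + A^T lambda = 0.
Primal feasibility: A x = b.

This gives the KKT block system:
  [ Q   A^T ] [ x     ]   [-c ]
  [ A    0  ] [ lambda ] = [ b ]

Solving the linear system:
  x*      = (-0.3172, 0.2899, 0.1964)
  lambda* = (2.6544)
  f(x*)   = 1.3426

x* = (-0.3172, 0.2899, 0.1964), lambda* = (2.6544)


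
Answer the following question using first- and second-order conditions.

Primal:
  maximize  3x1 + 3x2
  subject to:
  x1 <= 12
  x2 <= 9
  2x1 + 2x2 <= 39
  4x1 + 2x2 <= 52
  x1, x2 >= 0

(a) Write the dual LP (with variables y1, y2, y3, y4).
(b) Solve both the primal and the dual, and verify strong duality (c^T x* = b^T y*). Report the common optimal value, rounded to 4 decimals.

The standard primal-dual pair for 'max c^T x s.t. A x <= b, x >= 0' is:
  Dual:  min b^T y  s.t.  A^T y >= c,  y >= 0.

So the dual LP is:
  minimize  12y1 + 9y2 + 39y3 + 52y4
  subject to:
    y1 + 2y3 + 4y4 >= 3
    y2 + 2y3 + 2y4 >= 3
    y1, y2, y3, y4 >= 0

Solving the primal: x* = (8.5, 9).
  primal value c^T x* = 52.5.
Solving the dual: y* = (0, 1.5, 0, 0.75).
  dual value b^T y* = 52.5.
Strong duality: c^T x* = b^T y*. Confirmed.

52.5


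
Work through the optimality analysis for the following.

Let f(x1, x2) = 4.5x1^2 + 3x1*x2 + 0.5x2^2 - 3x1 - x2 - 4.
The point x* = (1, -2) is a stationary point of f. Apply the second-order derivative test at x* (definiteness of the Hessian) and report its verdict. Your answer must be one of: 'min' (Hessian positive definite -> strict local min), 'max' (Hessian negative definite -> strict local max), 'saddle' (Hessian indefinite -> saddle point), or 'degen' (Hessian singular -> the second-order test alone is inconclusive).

Compute the Hessian H = grad^2 f:
  H = [[9, 3], [3, 1]]
Verify stationarity: grad f(x*) = H x* + g = (0, 0).
Eigenvalues of H: 0, 10.
H has a zero eigenvalue (singular; positive semidefinite but not definite), so H is neither positive definite, negative definite, nor indefinite. The second-order test alone is inconclusive -> degen.
(Indeed, f is constant along the null direction of H through x*, so x* is not a strict local extremum.)

degen


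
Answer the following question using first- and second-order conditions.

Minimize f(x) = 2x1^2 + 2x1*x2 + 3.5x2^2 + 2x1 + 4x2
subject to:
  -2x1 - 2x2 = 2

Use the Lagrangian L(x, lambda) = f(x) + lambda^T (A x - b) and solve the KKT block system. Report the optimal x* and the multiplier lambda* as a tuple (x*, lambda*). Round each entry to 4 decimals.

Form the Lagrangian:
  L(x, lambda) = (1/2) x^T Q x + c^T x + lambda^T (A x - b)
Stationarity (grad_x L = 0): Q x + c + A^T lambda = 0.
Primal feasibility: A x = b.

This gives the KKT block system:
  [ Q   A^T ] [ x     ]   [-c ]
  [ A    0  ] [ lambda ] = [ b ]

Solving the linear system:
  x*      = (-0.4286, -0.5714)
  lambda* = (-0.4286)
  f(x*)   = -1.1429

x* = (-0.4286, -0.5714), lambda* = (-0.4286)


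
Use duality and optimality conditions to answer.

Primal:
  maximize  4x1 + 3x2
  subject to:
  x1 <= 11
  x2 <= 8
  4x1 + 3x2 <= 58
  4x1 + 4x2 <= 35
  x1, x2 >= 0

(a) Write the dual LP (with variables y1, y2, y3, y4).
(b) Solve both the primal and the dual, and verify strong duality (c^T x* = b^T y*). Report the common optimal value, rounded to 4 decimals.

The standard primal-dual pair for 'max c^T x s.t. A x <= b, x >= 0' is:
  Dual:  min b^T y  s.t.  A^T y >= c,  y >= 0.

So the dual LP is:
  minimize  11y1 + 8y2 + 58y3 + 35y4
  subject to:
    y1 + 4y3 + 4y4 >= 4
    y2 + 3y3 + 4y4 >= 3
    y1, y2, y3, y4 >= 0

Solving the primal: x* = (8.75, 0).
  primal value c^T x* = 35.
Solving the dual: y* = (0, 0, 0, 1).
  dual value b^T y* = 35.
Strong duality: c^T x* = b^T y*. Confirmed.

35


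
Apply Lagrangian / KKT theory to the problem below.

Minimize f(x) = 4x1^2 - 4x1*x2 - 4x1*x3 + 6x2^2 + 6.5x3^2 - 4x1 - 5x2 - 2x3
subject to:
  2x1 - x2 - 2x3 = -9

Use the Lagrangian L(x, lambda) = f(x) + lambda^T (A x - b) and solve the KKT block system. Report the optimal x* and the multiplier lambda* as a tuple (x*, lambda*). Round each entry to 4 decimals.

Form the Lagrangian:
  L(x, lambda) = (1/2) x^T Q x + c^T x + lambda^T (A x - b)
Stationarity (grad_x L = 0): Q x + c + A^T lambda = 0.
Primal feasibility: A x = b.

This gives the KKT block system:
  [ Q   A^T ] [ x     ]   [-c ]
  [ A    0  ] [ lambda ] = [ b ]

Solving the linear system:
  x*      = (-1.9325, 1.1032, 2.0159)
  lambda* = (15.9683)
  f(x*)   = 70.9484

x* = (-1.9325, 1.1032, 2.0159), lambda* = (15.9683)


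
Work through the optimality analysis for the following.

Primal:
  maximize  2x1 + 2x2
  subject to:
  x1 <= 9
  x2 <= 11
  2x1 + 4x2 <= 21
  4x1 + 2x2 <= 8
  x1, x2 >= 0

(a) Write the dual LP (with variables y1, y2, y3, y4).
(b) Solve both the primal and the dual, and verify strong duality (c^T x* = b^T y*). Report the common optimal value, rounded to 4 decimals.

The standard primal-dual pair for 'max c^T x s.t. A x <= b, x >= 0' is:
  Dual:  min b^T y  s.t.  A^T y >= c,  y >= 0.

So the dual LP is:
  minimize  9y1 + 11y2 + 21y3 + 8y4
  subject to:
    y1 + 2y3 + 4y4 >= 2
    y2 + 4y3 + 2y4 >= 2
    y1, y2, y3, y4 >= 0

Solving the primal: x* = (0, 4).
  primal value c^T x* = 8.
Solving the dual: y* = (0, 0, 0, 1).
  dual value b^T y* = 8.
Strong duality: c^T x* = b^T y*. Confirmed.

8


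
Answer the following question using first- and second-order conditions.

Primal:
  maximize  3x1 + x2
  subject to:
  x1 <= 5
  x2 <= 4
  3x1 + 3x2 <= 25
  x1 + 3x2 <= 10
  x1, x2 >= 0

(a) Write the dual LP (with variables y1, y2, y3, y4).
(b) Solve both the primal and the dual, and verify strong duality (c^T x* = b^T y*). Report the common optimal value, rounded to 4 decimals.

The standard primal-dual pair for 'max c^T x s.t. A x <= b, x >= 0' is:
  Dual:  min b^T y  s.t.  A^T y >= c,  y >= 0.

So the dual LP is:
  minimize  5y1 + 4y2 + 25y3 + 10y4
  subject to:
    y1 + 3y3 + y4 >= 3
    y2 + 3y3 + 3y4 >= 1
    y1, y2, y3, y4 >= 0

Solving the primal: x* = (5, 1.6667).
  primal value c^T x* = 16.6667.
Solving the dual: y* = (2.6667, 0, 0, 0.3333).
  dual value b^T y* = 16.6667.
Strong duality: c^T x* = b^T y*. Confirmed.

16.6667


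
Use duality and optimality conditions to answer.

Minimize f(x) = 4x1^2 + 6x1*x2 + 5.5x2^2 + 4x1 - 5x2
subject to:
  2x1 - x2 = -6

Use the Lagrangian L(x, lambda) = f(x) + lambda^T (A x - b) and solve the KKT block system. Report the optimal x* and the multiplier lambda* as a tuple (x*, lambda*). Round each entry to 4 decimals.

Form the Lagrangian:
  L(x, lambda) = (1/2) x^T Q x + c^T x + lambda^T (A x - b)
Stationarity (grad_x L = 0): Q x + c + A^T lambda = 0.
Primal feasibility: A x = b.

This gives the KKT block system:
  [ Q   A^T ] [ x     ]   [-c ]
  [ A    0  ] [ lambda ] = [ b ]

Solving the linear system:
  x*      = (-2.1316, 1.7368)
  lambda* = (1.3158)
  f(x*)   = -4.6579

x* = (-2.1316, 1.7368), lambda* = (1.3158)


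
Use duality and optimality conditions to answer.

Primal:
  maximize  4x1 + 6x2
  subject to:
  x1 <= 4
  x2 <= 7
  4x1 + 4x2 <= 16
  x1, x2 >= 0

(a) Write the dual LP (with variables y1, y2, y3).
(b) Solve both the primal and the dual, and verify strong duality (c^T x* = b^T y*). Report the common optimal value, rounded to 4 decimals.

The standard primal-dual pair for 'max c^T x s.t. A x <= b, x >= 0' is:
  Dual:  min b^T y  s.t.  A^T y >= c,  y >= 0.

So the dual LP is:
  minimize  4y1 + 7y2 + 16y3
  subject to:
    y1 + 4y3 >= 4
    y2 + 4y3 >= 6
    y1, y2, y3 >= 0

Solving the primal: x* = (0, 4).
  primal value c^T x* = 24.
Solving the dual: y* = (0, 0, 1.5).
  dual value b^T y* = 24.
Strong duality: c^T x* = b^T y*. Confirmed.

24


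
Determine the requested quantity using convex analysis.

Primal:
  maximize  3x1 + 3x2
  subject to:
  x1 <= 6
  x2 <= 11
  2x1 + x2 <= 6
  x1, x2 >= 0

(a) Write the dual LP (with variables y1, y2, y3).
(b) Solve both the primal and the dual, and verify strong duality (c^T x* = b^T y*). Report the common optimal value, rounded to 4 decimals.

The standard primal-dual pair for 'max c^T x s.t. A x <= b, x >= 0' is:
  Dual:  min b^T y  s.t.  A^T y >= c,  y >= 0.

So the dual LP is:
  minimize  6y1 + 11y2 + 6y3
  subject to:
    y1 + 2y3 >= 3
    y2 + y3 >= 3
    y1, y2, y3 >= 0

Solving the primal: x* = (0, 6).
  primal value c^T x* = 18.
Solving the dual: y* = (0, 0, 3).
  dual value b^T y* = 18.
Strong duality: c^T x* = b^T y*. Confirmed.

18


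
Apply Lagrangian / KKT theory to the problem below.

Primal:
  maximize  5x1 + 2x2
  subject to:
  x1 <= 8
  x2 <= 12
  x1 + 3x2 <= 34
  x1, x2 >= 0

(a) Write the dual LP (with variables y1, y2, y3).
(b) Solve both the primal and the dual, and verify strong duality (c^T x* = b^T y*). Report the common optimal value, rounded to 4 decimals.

The standard primal-dual pair for 'max c^T x s.t. A x <= b, x >= 0' is:
  Dual:  min b^T y  s.t.  A^T y >= c,  y >= 0.

So the dual LP is:
  minimize  8y1 + 12y2 + 34y3
  subject to:
    y1 + y3 >= 5
    y2 + 3y3 >= 2
    y1, y2, y3 >= 0

Solving the primal: x* = (8, 8.6667).
  primal value c^T x* = 57.3333.
Solving the dual: y* = (4.3333, 0, 0.6667).
  dual value b^T y* = 57.3333.
Strong duality: c^T x* = b^T y*. Confirmed.

57.3333


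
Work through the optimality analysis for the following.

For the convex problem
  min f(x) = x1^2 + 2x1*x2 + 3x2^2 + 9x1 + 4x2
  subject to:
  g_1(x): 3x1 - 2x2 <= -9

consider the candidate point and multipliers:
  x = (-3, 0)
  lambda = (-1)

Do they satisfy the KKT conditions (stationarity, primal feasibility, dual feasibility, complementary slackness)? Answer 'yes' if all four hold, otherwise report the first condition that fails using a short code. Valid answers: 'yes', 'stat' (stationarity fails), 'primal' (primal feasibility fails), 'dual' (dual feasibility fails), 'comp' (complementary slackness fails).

Gradient of f: grad f(x) = Q x + c = (3, -2)
Constraint values g_i(x) = a_i^T x - b_i:
  g_1((-3, 0)) = 0
Stationarity residual: grad f(x) + sum_i lambda_i a_i = (0, 0)
  -> stationarity OK
Primal feasibility (all g_i <= 0): OK
Dual feasibility (all lambda_i >= 0): FAILS
Complementary slackness (lambda_i * g_i(x) = 0 for all i): OK

Verdict: the first failing condition is dual_feasibility -> dual.

dual
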